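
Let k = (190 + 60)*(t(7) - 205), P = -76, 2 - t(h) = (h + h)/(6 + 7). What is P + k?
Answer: -664238/13 ≈ -51095.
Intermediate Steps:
t(h) = 2 - 2*h/13 (t(h) = 2 - (h + h)/(6 + 7) = 2 - 2*h/13)
k = -663250/13 (k = (190 + 60)*((2 - 2/13*7) - 205) = 250*((2 - 14/13) - 205) = 250*(12/13 - 205) = 250*(-2653/13) = -663250/13 ≈ -51019.)
P + k = -76 - 663250/13 = -664238/13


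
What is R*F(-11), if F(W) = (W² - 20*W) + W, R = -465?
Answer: -153450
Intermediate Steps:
F(W) = W² - 19*W
R*F(-11) = -(-5115)*(-19 - 11) = -(-5115)*(-30) = -465*330 = -153450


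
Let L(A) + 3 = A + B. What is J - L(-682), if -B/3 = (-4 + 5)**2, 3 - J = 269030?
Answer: -268339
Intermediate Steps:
J = -269027 (J = 3 - 1*269030 = 3 - 269030 = -269027)
B = -3 (B = -3*(-4 + 5)**2 = -3*1**2 = -3*1 = -3)
L(A) = -6 + A (L(A) = -3 + (A - 3) = -3 + (-3 + A) = -6 + A)
J - L(-682) = -269027 - (-6 - 682) = -269027 - 1*(-688) = -269027 + 688 = -268339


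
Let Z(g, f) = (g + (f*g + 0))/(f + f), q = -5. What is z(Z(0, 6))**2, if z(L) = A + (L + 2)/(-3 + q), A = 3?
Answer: 121/16 ≈ 7.5625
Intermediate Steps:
Z(g, f) = (g + f*g)/(2*f) (Z(g, f) = (g + f*g)/((2*f)) = (g + f*g)*(1/(2*f)) = (g + f*g)/(2*f))
z(L) = 11/4 - L/8 (z(L) = 3 + (L + 2)/(-3 - 5) = 3 + (2 + L)/(-8) = 3 + (2 + L)*(-1/8) = 3 + (-1/4 - L/8) = 11/4 - L/8)
z(Z(0, 6))**2 = (11/4 - 0*(1 + 6)/(16*6))**2 = (11/4 - 0*7/(16*6))**2 = (11/4 - 1/8*0)**2 = (11/4 + 0)**2 = (11/4)**2 = 121/16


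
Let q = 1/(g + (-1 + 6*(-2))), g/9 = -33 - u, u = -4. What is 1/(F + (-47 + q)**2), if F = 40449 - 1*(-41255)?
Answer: 75076/6299878145 ≈ 1.1917e-5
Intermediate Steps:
F = 81704 (F = 40449 + 41255 = 81704)
g = -261 (g = 9*(-33 - 1*(-4)) = 9*(-33 + 4) = 9*(-29) = -261)
q = -1/274 (q = 1/(-261 + (-1 + 6*(-2))) = 1/(-261 + (-1 - 12)) = 1/(-261 - 13) = 1/(-274) = -1/274 ≈ -0.0036496)
1/(F + (-47 + q)**2) = 1/(81704 + (-47 - 1/274)**2) = 1/(81704 + (-12879/274)**2) = 1/(81704 + 165868641/75076) = 1/(6299878145/75076) = 75076/6299878145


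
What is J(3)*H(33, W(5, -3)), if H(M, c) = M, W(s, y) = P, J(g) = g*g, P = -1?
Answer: 297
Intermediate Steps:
J(g) = g²
W(s, y) = -1
J(3)*H(33, W(5, -3)) = 3²*33 = 9*33 = 297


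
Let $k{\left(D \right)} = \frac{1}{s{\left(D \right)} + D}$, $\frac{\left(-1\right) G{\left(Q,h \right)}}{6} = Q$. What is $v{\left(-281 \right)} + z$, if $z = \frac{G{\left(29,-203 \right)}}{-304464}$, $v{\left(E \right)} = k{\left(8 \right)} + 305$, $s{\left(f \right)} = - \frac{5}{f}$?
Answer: $\frac{913545943}{2993896} \approx 305.14$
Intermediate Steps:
$G{\left(Q,h \right)} = - 6 Q$
$k{\left(D \right)} = \frac{1}{D - \frac{5}{D}}$ ($k{\left(D \right)} = \frac{1}{- \frac{5}{D} + D} = \frac{1}{D - \frac{5}{D}}$)
$v{\left(E \right)} = \frac{18003}{59}$ ($v{\left(E \right)} = \frac{8}{-5 + 8^{2}} + 305 = \frac{8}{-5 + 64} + 305 = \frac{8}{59} + 305 = \frac{18003}{59}$)
$z = \frac{29}{50744}$ ($z = \frac{\left(-6\right) 29}{-304464} = \left(-174\right) \left(- \frac{1}{304464}\right) = \frac{29}{50744} \approx 0.0005715$)
$v{\left(-281 \right)} + z = \frac{18003}{59} + \frac{29}{50744} = \frac{913545943}{2993896}$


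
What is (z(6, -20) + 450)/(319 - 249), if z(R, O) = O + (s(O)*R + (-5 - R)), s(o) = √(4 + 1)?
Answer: 419/70 + 3*√5/35 ≈ 6.1774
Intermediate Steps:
s(o) = √5
z(R, O) = -5 + O - R + R*√5 (z(R, O) = O + (√5*R + (-5 - R)) = O + (R*√5 + (-5 - R)) = O + (-5 - R + R*√5) = -5 + O - R + R*√5)
(z(6, -20) + 450)/(319 - 249) = ((-5 - 20 - 1*6 + 6*√5) + 450)/(319 - 249) = ((-5 - 20 - 6 + 6*√5) + 450)/70 = ((-31 + 6*√5) + 450)*(1/70) = (419 + 6*√5)*(1/70) = 419/70 + 3*√5/35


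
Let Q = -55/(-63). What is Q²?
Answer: 3025/3969 ≈ 0.76216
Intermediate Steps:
Q = 55/63 (Q = -55*(-1/63) = 55/63 ≈ 0.87302)
Q² = (55/63)² = 3025/3969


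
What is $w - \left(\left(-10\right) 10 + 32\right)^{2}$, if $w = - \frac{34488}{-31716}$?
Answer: $- \frac{4072786}{881} \approx -4622.9$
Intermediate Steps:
$w = \frac{958}{881}$ ($w = \left(-34488\right) \left(- \frac{1}{31716}\right) = \frac{958}{881} \approx 1.0874$)
$w - \left(\left(-10\right) 10 + 32\right)^{2} = \frac{958}{881} - \left(\left(-10\right) 10 + 32\right)^{2} = \frac{958}{881} - \left(-100 + 32\right)^{2} = \frac{958}{881} - \left(-68\right)^{2} = \frac{958}{881} - 4624 = - \frac{4072786}{881}$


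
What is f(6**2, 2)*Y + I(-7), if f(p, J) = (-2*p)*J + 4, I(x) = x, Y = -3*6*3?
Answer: 7553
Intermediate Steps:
Y = -54 (Y = -18*3 = -54)
f(p, J) = 4 - 2*J*p (f(p, J) = -2*J*p + 4 = 4 - 2*J*p)
f(6**2, 2)*Y + I(-7) = (4 - 2*2*6**2)*(-54) - 7 = (4 - 2*2*36)*(-54) - 7 = (4 - 144)*(-54) - 7 = -140*(-54) - 7 = 7560 - 7 = 7553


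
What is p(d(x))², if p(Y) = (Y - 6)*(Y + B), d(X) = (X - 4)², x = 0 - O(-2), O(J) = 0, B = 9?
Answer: 62500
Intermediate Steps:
x = 0 (x = 0 - 1*0 = 0 + 0 = 0)
d(X) = (-4 + X)²
p(Y) = (-6 + Y)*(9 + Y) (p(Y) = (Y - 6)*(Y + 9) = (-6 + Y)*(9 + Y))
p(d(x))² = (-54 + ((-4 + 0)²)² + 3*(-4 + 0)²)² = (-54 + ((-4)²)² + 3*(-4)²)² = (-54 + 16² + 3*16)² = (-54 + 256 + 48)² = 250² = 62500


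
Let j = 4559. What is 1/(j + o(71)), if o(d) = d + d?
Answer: 1/4701 ≈ 0.00021272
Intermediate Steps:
o(d) = 2*d
1/(j + o(71)) = 1/(4559 + 2*71) = 1/(4559 + 142) = 1/4701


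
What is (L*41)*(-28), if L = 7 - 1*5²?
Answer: 20664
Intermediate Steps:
L = -18 (L = 7 - 1*25 = 7 - 25 = -18)
(L*41)*(-28) = -18*41*(-28) = -738*(-28) = 20664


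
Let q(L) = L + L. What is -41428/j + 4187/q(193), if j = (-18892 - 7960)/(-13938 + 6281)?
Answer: -30583062583/2591218 ≈ -11803.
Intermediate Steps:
q(L) = 2*L
j = 26852/7657 (j = -26852/(-7657) = -26852*(-1/7657) = 26852/7657 ≈ 3.5069)
-41428/j + 4187/q(193) = -41428/26852/7657 + 4187/((2*193)) = -41428*7657/26852 + 4187/386 = -79303549/6713 + 4187*(1/386) = -79303549/6713 + 4187/386 = -30583062583/2591218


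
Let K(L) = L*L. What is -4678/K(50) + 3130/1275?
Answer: 37211/63750 ≈ 0.58370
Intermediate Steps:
K(L) = L²
-4678/K(50) + 3130/1275 = -4678/(50²) + 3130/1275 = -4678/2500 + 3130*(1/1275) = -4678*1/2500 + 626/255 = -2339/1250 + 626/255 = 37211/63750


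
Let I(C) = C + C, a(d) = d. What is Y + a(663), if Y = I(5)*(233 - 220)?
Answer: 793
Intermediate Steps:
I(C) = 2*C
Y = 130 (Y = (2*5)*(233 - 220) = 10*13 = 130)
Y + a(663) = 130 + 663 = 793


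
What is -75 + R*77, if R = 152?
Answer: 11629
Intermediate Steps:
-75 + R*77 = -75 + 152*77 = -75 + 11704 = 11629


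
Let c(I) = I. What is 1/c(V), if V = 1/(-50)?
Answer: -50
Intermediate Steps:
V = -1/50 ≈ -0.020000
1/c(V) = 1/(-1/50) = -50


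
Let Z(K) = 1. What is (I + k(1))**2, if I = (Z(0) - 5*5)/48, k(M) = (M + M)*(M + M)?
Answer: 49/4 ≈ 12.250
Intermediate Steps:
k(M) = 4*M**2 (k(M) = (2*M)*(2*M) = 4*M**2)
I = -1/2 (I = (1 - 5*5)/48 = (1 - 25)*(1/48) = -24*1/48 = -1/2 ≈ -0.50000)
(I + k(1))**2 = (-1/2 + 4*1**2)**2 = (-1/2 + 4*1)**2 = (-1/2 + 4)**2 = (7/2)**2 = 49/4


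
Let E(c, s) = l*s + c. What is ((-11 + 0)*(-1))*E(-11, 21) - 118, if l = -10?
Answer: -2549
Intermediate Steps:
E(c, s) = c - 10*s (E(c, s) = -10*s + c = c - 10*s)
((-11 + 0)*(-1))*E(-11, 21) - 118 = ((-11 + 0)*(-1))*(-11 - 10*21) - 118 = (-11*(-1))*(-11 - 210) - 118 = 11*(-221) - 118 = -2431 - 118 = -2549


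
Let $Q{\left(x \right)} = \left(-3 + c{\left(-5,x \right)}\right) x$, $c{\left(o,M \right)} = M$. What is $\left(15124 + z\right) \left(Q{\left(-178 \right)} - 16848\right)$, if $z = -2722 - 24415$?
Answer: $-184639810$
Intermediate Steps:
$z = -27137$ ($z = -2722 - 24415 = -27137$)
$Q{\left(x \right)} = x \left(-3 + x\right)$ ($Q{\left(x \right)} = \left(-3 + x\right) x = x \left(-3 + x\right)$)
$\left(15124 + z\right) \left(Q{\left(-178 \right)} - 16848\right) = \left(15124 - 27137\right) \left(- 178 \left(-3 - 178\right) - 16848\right) = - 12013 \left(\left(-178\right) \left(-181\right) - 16848\right) = - 12013 \left(32218 - 16848\right) = \left(-12013\right) 15370 = -184639810$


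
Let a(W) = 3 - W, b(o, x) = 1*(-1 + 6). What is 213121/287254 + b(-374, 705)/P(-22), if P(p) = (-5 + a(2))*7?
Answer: 2265559/4021556 ≈ 0.56335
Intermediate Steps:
b(o, x) = 5 (b(o, x) = 1*5 = 5)
P(p) = -28 (P(p) = (-5 + (3 - 1*2))*7 = (-5 + (3 - 2))*7 = (-5 + 1)*7 = -4*7 = -28)
213121/287254 + b(-374, 705)/P(-22) = 213121/287254 + 5/(-28) = 213121*(1/287254) + 5*(-1/28) = 213121/287254 - 5/28 = 2265559/4021556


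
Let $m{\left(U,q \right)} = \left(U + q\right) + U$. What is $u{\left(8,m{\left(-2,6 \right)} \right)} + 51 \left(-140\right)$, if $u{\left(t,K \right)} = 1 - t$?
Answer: $-7147$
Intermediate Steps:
$m{\left(U,q \right)} = q + 2 U$
$u{\left(8,m{\left(-2,6 \right)} \right)} + 51 \left(-140\right) = \left(1 - 8\right) + 51 \left(-140\right) = \left(1 - 8\right) - 7140 = -7 - 7140 = -7147$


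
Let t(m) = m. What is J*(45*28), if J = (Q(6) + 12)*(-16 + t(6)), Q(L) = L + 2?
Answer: -252000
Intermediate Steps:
Q(L) = 2 + L
J = -200 (J = ((2 + 6) + 12)*(-16 + 6) = (8 + 12)*(-10) = 20*(-10) = -200)
J*(45*28) = -9000*28 = -200*1260 = -252000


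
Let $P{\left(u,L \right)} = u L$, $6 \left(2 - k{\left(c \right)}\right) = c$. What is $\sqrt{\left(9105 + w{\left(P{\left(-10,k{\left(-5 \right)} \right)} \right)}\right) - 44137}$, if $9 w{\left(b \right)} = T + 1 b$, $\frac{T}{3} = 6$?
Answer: $\frac{i \sqrt{2837685}}{9} \approx 187.17 i$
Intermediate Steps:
$T = 18$ ($T = 3 \cdot 6 = 18$)
$k{\left(c \right)} = 2 - \frac{c}{6}$
$P{\left(u,L \right)} = L u$
$w{\left(b \right)} = 2 + \frac{b}{9}$ ($w{\left(b \right)} = \frac{18 + 1 b}{9} = \frac{18 + b}{9} = 2 + \frac{b}{9}$)
$\sqrt{\left(9105 + w{\left(P{\left(-10,k{\left(-5 \right)} \right)} \right)}\right) - 44137} = \sqrt{\left(9105 + \left(2 + \frac{\left(2 - - \frac{5}{6}\right) \left(-10\right)}{9}\right)\right) - 44137} = \sqrt{\left(9105 + \left(2 + \frac{\left(2 + \frac{5}{6}\right) \left(-10\right)}{9}\right)\right) - 44137} = \sqrt{\left(9105 + \left(2 + \frac{\frac{17}{6} \left(-10\right)}{9}\right)\right) - 44137} = \sqrt{\left(9105 + \left(2 + \frac{1}{9} \left(- \frac{85}{3}\right)\right)\right) - 44137} = \sqrt{\left(9105 + \left(2 - \frac{85}{27}\right)\right) - 44137} = \sqrt{\left(9105 - \frac{31}{27}\right) - 44137} = \sqrt{\frac{245804}{27} - 44137} = \sqrt{- \frac{945895}{27}} = \frac{i \sqrt{2837685}}{9}$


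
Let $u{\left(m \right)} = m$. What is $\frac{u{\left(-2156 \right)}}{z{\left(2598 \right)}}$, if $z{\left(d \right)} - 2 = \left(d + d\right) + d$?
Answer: $- \frac{539}{1949} \approx -0.27655$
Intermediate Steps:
$z{\left(d \right)} = 2 + 3 d$ ($z{\left(d \right)} = 2 + \left(\left(d + d\right) + d\right) = 2 + \left(2 d + d\right) = 2 + 3 d$)
$\frac{u{\left(-2156 \right)}}{z{\left(2598 \right)}} = - \frac{2156}{2 + 3 \cdot 2598} = - \frac{2156}{2 + 7794} = - \frac{2156}{7796} = \left(-2156\right) \frac{1}{7796} = - \frac{539}{1949}$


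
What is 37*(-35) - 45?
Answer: -1340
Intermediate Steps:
37*(-35) - 45 = -1295 - 45 = -1340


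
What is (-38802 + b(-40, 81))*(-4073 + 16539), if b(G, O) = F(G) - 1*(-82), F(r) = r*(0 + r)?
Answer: -462737920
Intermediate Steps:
F(r) = r² (F(r) = r*r = r²)
b(G, O) = 82 + G² (b(G, O) = G² - 1*(-82) = G² + 82 = 82 + G²)
(-38802 + b(-40, 81))*(-4073 + 16539) = (-38802 + (82 + (-40)²))*(-4073 + 16539) = (-38802 + (82 + 1600))*12466 = (-38802 + 1682)*12466 = -37120*12466 = -462737920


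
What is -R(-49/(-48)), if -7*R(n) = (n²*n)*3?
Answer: 16807/36864 ≈ 0.45592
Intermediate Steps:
R(n) = -3*n³/7 (R(n) = -n²*n*3/7 = -n³*3/7 = -3*n³/7)
-R(-49/(-48)) = -(-3)*(-49/(-48))³/7 = -(-3)*(-49*(-1/48))³/7 = -(-3)*(49/48)³/7 = -(-3)*117649/(7*110592) = -1*(-16807/36864) = 16807/36864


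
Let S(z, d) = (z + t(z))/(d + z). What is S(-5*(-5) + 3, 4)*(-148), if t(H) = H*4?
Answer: -1295/2 ≈ -647.50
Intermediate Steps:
t(H) = 4*H
S(z, d) = 5*z/(d + z) (S(z, d) = (z + 4*z)/(d + z) = (5*z)/(d + z) = 5*z/(d + z))
S(-5*(-5) + 3, 4)*(-148) = (5*(-5*(-5) + 3)/(4 + (-5*(-5) + 3)))*(-148) = (5*(25 + 3)/(4 + (25 + 3)))*(-148) = (5*28/(4 + 28))*(-148) = (5*28/32)*(-148) = (5*28*(1/32))*(-148) = (35/8)*(-148) = -1295/2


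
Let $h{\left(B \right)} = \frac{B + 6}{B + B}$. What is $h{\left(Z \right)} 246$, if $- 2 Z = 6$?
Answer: $-123$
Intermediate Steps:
$Z = -3$ ($Z = \left(- \frac{1}{2}\right) 6 = -3$)
$h{\left(B \right)} = \frac{6 + B}{2 B}$
$h{\left(Z \right)} 246 = \frac{6 - 3}{2 \left(-3\right)} 246 = \frac{1}{2} \left(- \frac{1}{3}\right) 3 \cdot 246 = \left(- \frac{1}{2}\right) 246 = -123$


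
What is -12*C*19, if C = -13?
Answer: 2964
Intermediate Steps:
-12*C*19 = -12*(-13)*19 = 156*19 = 2964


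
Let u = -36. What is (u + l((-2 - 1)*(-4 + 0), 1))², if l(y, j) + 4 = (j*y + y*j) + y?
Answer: 16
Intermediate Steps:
l(y, j) = -4 + y + 2*j*y (l(y, j) = -4 + ((j*y + y*j) + y) = -4 + ((j*y + j*y) + y) = -4 + (2*j*y + y) = -4 + (y + 2*j*y) = -4 + y + 2*j*y)
(u + l((-2 - 1)*(-4 + 0), 1))² = (-36 + (-4 + (-2 - 1)*(-4 + 0) + 2*1*((-2 - 1)*(-4 + 0))))² = (-36 + (-4 - 3*(-4) + 2*1*(-3*(-4))))² = (-36 + (-4 + 12 + 2*1*12))² = (-36 + (-4 + 12 + 24))² = (-36 + 32)² = (-4)² = 16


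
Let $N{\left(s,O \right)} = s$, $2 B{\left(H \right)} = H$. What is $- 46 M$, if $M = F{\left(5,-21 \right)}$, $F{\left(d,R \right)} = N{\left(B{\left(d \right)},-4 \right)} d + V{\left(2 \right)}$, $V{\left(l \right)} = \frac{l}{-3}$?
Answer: $- \frac{1633}{3} \approx -544.33$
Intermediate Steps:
$B{\left(H \right)} = \frac{H}{2}$
$V{\left(l \right)} = - \frac{l}{3}$ ($V{\left(l \right)} = l \left(- \frac{1}{3}\right) = - \frac{l}{3}$)
$F{\left(d,R \right)} = - \frac{2}{3} + \frac{d^{2}}{2}$ ($F{\left(d,R \right)} = \frac{d}{2} d - \frac{2}{3} = \frac{d^{2}}{2} - \frac{2}{3} = - \frac{2}{3} + \frac{d^{2}}{2}$)
$M = \frac{71}{6}$ ($M = - \frac{2}{3} + \frac{5^{2}}{2} = - \frac{2}{3} + \frac{1}{2} \cdot 25 = - \frac{2}{3} + \frac{25}{2} = \frac{71}{6} \approx 11.833$)
$- 46 M = \left(-46\right) \frac{71}{6} = - \frac{1633}{3}$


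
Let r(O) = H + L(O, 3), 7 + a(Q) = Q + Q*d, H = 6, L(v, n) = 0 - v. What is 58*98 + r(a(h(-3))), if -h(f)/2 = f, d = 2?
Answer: 5679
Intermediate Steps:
L(v, n) = -v
h(f) = -2*f
a(Q) = -7 + 3*Q (a(Q) = -7 + (Q + Q*2) = -7 + (Q + 2*Q) = -7 + 3*Q)
r(O) = 6 - O
58*98 + r(a(h(-3))) = 58*98 + (6 - (-7 + 3*(-2*(-3)))) = 5684 + (6 - (-7 + 3*6)) = 5684 + (6 - (-7 + 18)) = 5684 + (6 - 1*11) = 5684 + (6 - 11) = 5684 - 5 = 5679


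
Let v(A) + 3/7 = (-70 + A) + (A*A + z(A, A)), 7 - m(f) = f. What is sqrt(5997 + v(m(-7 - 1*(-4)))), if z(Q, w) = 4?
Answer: 62*sqrt(77)/7 ≈ 77.721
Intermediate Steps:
m(f) = 7 - f
v(A) = -465/7 + A + A**2 (v(A) = -3/7 + ((-70 + A) + (A*A + 4)) = -3/7 + ((-70 + A) + (A**2 + 4)) = -3/7 + ((-70 + A) + (4 + A**2)) = -3/7 + (-66 + A + A**2) = -465/7 + A + A**2)
sqrt(5997 + v(m(-7 - 1*(-4)))) = sqrt(5997 + (-465/7 + (7 - (-7 - 1*(-4))) + (7 - (-7 - 1*(-4)))**2)) = sqrt(5997 + (-465/7 + (7 - (-7 + 4)) + (7 - (-7 + 4))**2)) = sqrt(5997 + (-465/7 + (7 - 1*(-3)) + (7 - 1*(-3))**2)) = sqrt(5997 + (-465/7 + (7 + 3) + (7 + 3)**2)) = sqrt(5997 + (-465/7 + 10 + 10**2)) = sqrt(5997 + (-465/7 + 10 + 100)) = sqrt(5997 + 305/7) = sqrt(42284/7) = 62*sqrt(77)/7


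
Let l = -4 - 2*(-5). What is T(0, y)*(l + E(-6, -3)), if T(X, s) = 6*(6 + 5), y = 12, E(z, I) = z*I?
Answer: 1584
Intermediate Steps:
E(z, I) = I*z
T(X, s) = 66 (T(X, s) = 6*11 = 66)
l = 6 (l = -4 + 10 = 6)
T(0, y)*(l + E(-6, -3)) = 66*(6 - 3*(-6)) = 66*(6 + 18) = 66*24 = 1584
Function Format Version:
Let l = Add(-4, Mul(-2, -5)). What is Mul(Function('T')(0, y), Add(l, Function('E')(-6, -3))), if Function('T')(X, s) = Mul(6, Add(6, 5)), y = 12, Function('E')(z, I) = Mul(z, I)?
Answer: 1584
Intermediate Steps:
Function('E')(z, I) = Mul(I, z)
Function('T')(X, s) = 66 (Function('T')(X, s) = Mul(6, 11) = 66)
l = 6 (l = Add(-4, 10) = 6)
Mul(Function('T')(0, y), Add(l, Function('E')(-6, -3))) = Mul(66, Add(6, Mul(-3, -6))) = Mul(66, Add(6, 18)) = Mul(66, 24) = 1584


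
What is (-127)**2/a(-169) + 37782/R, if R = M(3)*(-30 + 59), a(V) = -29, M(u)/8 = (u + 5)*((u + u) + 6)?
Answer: -2058215/3712 ≈ -554.48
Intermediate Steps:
M(u) = 8*(5 + u)*(6 + 2*u) (M(u) = 8*((u + 5)*((u + u) + 6)) = 8*((5 + u)*(2*u + 6)) = 8*((5 + u)*(6 + 2*u)) = 8*(5 + u)*(6 + 2*u))
R = 22272 (R = (240 + 16*3**2 + 128*3)*(-30 + 59) = (240 + 16*9 + 384)*29 = (240 + 144 + 384)*29 = 768*29 = 22272)
(-127)**2/a(-169) + 37782/R = (-127)**2/(-29) + 37782/22272 = 16129*(-1/29) + 37782*(1/22272) = -16129/29 + 6297/3712 = -2058215/3712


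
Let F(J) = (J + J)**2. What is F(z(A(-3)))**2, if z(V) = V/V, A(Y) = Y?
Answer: 16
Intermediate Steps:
z(V) = 1
F(J) = 4*J**2 (F(J) = (2*J)**2 = 4*J**2)
F(z(A(-3)))**2 = (4*1**2)**2 = (4*1)**2 = 4**2 = 16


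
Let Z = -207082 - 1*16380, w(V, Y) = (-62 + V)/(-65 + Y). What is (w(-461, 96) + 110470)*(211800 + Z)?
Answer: -39931236114/31 ≈ -1.2881e+9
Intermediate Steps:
w(V, Y) = (-62 + V)/(-65 + Y)
Z = -223462 (Z = -207082 - 16380 = -223462)
(w(-461, 96) + 110470)*(211800 + Z) = ((-62 - 461)/(-65 + 96) + 110470)*(211800 - 223462) = (-523/31 + 110470)*(-11662) = (3424047/31)*(-11662) = -39931236114/31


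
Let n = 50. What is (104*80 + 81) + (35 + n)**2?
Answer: 15626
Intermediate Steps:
(104*80 + 81) + (35 + n)**2 = (104*80 + 81) + (35 + 50)**2 = (8320 + 81) + 85**2 = 8401 + 7225 = 15626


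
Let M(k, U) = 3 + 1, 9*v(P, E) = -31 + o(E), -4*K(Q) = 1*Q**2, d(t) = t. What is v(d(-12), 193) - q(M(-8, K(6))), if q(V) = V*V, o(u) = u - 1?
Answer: 17/9 ≈ 1.8889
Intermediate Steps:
o(u) = -1 + u
K(Q) = -Q**2/4
v(P, E) = -32/9 + E/9 (v(P, E) = (-31 + (-1 + E))/9 = (-32 + E)/9 = -32/9 + E/9)
M(k, U) = 4
q(V) = V**2
v(d(-12), 193) - q(M(-8, K(6))) = (-32/9 + (1/9)*193) - 1*4**2 = (-32/9 + 193/9) - 1*16 = 161/9 - 16 = 17/9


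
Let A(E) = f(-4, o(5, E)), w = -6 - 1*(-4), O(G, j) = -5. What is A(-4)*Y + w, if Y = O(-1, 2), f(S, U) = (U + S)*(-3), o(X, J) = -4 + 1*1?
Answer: -107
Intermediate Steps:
o(X, J) = -3 (o(X, J) = -4 + 1 = -3)
f(S, U) = -3*S - 3*U (f(S, U) = (S + U)*(-3) = -3*S - 3*U)
Y = -5
w = -2 (w = -6 + 4 = -2)
A(E) = 21 (A(E) = -3*(-4) - 3*(-3) = 12 + 9 = 21)
A(-4)*Y + w = 21*(-5) - 2 = -105 - 2 = -107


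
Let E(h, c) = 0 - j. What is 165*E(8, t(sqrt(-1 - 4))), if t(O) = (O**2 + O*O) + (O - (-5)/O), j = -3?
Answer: 495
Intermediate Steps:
t(O) = O + 2*O**2 + 5/O (t(O) = (O**2 + O**2) + (O + 5/O) = 2*O**2 + (O + 5/O) = O + 2*O**2 + 5/O)
E(h, c) = 3 (E(h, c) = 0 - 1*(-3) = 0 + 3 = 3)
165*E(8, t(sqrt(-1 - 4))) = 165*3 = 495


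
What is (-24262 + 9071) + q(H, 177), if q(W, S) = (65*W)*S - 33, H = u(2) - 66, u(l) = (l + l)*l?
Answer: -682514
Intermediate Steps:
u(l) = 2*l**2 (u(l) = (2*l)*l = 2*l**2)
H = -58 (H = 2*2**2 - 66 = 2*4 - 66 = 8 - 66 = -58)
q(W, S) = -33 + 65*S*W (q(W, S) = 65*S*W - 33 = -33 + 65*S*W)
(-24262 + 9071) + q(H, 177) = (-24262 + 9071) + (-33 + 65*177*(-58)) = -15191 + (-33 - 667290) = -15191 - 667323 = -682514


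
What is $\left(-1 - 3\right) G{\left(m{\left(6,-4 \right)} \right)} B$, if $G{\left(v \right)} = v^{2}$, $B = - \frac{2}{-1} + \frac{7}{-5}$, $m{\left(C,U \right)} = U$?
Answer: $- \frac{192}{5} \approx -38.4$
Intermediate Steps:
$B = \frac{3}{5}$ ($B = \left(-2\right) \left(-1\right) + 7 \left(- \frac{1}{5}\right) = 2 - \frac{7}{5} = \frac{3}{5} \approx 0.6$)
$\left(-1 - 3\right) G{\left(m{\left(6,-4 \right)} \right)} B = \left(-1 - 3\right) \left(-4\right)^{2} \cdot \frac{3}{5} = \left(-4\right) 16 \cdot \frac{3}{5} = \left(-64\right) \frac{3}{5} = - \frac{192}{5}$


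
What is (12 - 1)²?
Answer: 121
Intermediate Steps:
(12 - 1)² = 11² = 121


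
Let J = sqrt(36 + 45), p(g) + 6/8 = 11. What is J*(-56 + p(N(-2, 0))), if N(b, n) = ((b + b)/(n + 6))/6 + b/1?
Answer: -1647/4 ≈ -411.75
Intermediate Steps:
N(b, n) = b + b/(3*(6 + n)) (N(b, n) = ((2*b)/(6 + n))*(1/6) + b*1 = (2*b/(6 + n))*(1/6) + b = b/(3*(6 + n)) + b = b + b/(3*(6 + n)))
p(g) = 41/4 (p(g) = -3/4 + 11 = 41/4)
J = 9 (J = sqrt(81) = 9)
J*(-56 + p(N(-2, 0))) = 9*(-56 + 41/4) = 9*(-183/4) = -1647/4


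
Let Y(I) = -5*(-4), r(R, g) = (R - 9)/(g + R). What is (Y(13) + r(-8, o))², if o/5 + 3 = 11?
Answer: 388129/1024 ≈ 379.03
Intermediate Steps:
o = 40 (o = -15 + 5*11 = -15 + 55 = 40)
r(R, g) = (-9 + R)/(R + g)
Y(I) = 20
(Y(13) + r(-8, o))² = (20 + (-9 - 8)/(-8 + 40))² = (20 - 17/32)² = (623/32)² = 388129/1024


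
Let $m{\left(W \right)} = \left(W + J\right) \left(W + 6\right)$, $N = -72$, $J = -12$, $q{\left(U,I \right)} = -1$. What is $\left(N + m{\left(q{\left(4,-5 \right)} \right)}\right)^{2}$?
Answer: $18769$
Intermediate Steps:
$m{\left(W \right)} = \left(-12 + W\right) \left(6 + W\right)$ ($m{\left(W \right)} = \left(W - 12\right) \left(W + 6\right) = \left(-12 + W\right) \left(6 + W\right)$)
$\left(N + m{\left(q{\left(4,-5 \right)} \right)}\right)^{2} = \left(-72 - \left(66 - 1\right)\right)^{2} = \left(-72 + \left(-72 + 1 + 6\right)\right)^{2} = \left(-72 - 65\right)^{2} = \left(-137\right)^{2} = 18769$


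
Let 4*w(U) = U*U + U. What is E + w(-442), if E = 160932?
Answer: 419325/2 ≈ 2.0966e+5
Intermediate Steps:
w(U) = U/4 + U²/4 (w(U) = (U*U + U)/4 = (U² + U)/4 = (U + U²)/4 = U/4 + U²/4)
E + w(-442) = 160932 + (¼)*(-442)*(1 - 442) = 160932 + (¼)*(-442)*(-441) = 160932 + 97461/2 = 419325/2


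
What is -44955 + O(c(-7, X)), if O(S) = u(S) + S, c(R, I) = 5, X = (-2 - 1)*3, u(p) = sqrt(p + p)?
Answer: -44950 + sqrt(10) ≈ -44947.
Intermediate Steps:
u(p) = sqrt(2)*sqrt(p) (u(p) = sqrt(2*p) = sqrt(2)*sqrt(p))
X = -9 (X = -3*3 = -9)
O(S) = S + sqrt(2)*sqrt(S) (O(S) = sqrt(2)*sqrt(S) + S = S + sqrt(2)*sqrt(S))
-44955 + O(c(-7, X)) = -44955 + (5 + sqrt(2)*sqrt(5)) = -44955 + (5 + sqrt(10)) = -44950 + sqrt(10)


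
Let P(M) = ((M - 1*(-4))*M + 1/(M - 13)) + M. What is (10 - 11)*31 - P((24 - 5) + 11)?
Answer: -18378/17 ≈ -1081.1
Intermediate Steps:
P(M) = M + 1/(-13 + M) + M*(4 + M) (P(M) = ((M + 4)*M + 1/(-13 + M)) + M = ((4 + M)*M + 1/(-13 + M)) + M = (M*(4 + M) + 1/(-13 + M)) + M = (1/(-13 + M) + M*(4 + M)) + M = M + 1/(-13 + M) + M*(4 + M))
(10 - 11)*31 - P((24 - 5) + 11) = (10 - 11)*31 - (1 + ((24 - 5) + 11)³ - 65*((24 - 5) + 11) - 8*((24 - 5) + 11)²)/(-13 + ((24 - 5) + 11)) = -1*31 - (1 + (19 + 11)³ - 65*(19 + 11) - 8*(19 + 11)²)/(-13 + (19 + 11)) = -31 - (1 + 30³ - 65*30 - 8*30²)/(-13 + 30) = -31 - (1 + 27000 - 1950 - 8*900)/17 = -31 - (1 + 27000 - 1950 - 7200)/17 = -31 - 17851/17 = -18378/17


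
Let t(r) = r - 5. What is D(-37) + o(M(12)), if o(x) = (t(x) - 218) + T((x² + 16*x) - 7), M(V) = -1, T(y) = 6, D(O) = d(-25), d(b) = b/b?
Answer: -217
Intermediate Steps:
d(b) = 1
D(O) = 1
t(r) = -5 + r
o(x) = -217 + x (o(x) = ((-5 + x) - 218) + 6 = (-223 + x) + 6 = -217 + x)
D(-37) + o(M(12)) = 1 + (-217 - 1) = 1 - 218 = -217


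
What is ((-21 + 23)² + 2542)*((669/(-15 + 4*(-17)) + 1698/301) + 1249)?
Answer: 79290923272/24983 ≈ 3.1738e+6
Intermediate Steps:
((-21 + 23)² + 2542)*((669/(-15 + 4*(-17)) + 1698/301) + 1249) = (2² + 2542)*((669/(-15 - 68) + 1698*(1/301)) + 1249) = (4 + 2542)*((669/(-83) + 1698/301) + 1249) = 2546*((669*(-1/83) + 1698/301) + 1249) = 2546*((-669/83 + 1698/301) + 1249) = 2546*(-60435/24983 + 1249) = 2546*(31143332/24983) = 79290923272/24983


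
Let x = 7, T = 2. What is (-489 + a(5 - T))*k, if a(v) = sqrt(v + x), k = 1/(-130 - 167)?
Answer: 163/99 - sqrt(10)/297 ≈ 1.6358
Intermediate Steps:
k = -1/297 (k = 1/(-297) = -1/297 ≈ -0.0033670)
a(v) = sqrt(7 + v) (a(v) = sqrt(v + 7) = sqrt(7 + v))
(-489 + a(5 - T))*k = (-489 + sqrt(7 + (5 - 1*2)))*(-1/297) = (-489 + sqrt(7 + (5 - 2)))*(-1/297) = (-489 + sqrt(7 + 3))*(-1/297) = (-489 + sqrt(10))*(-1/297) = 163/99 - sqrt(10)/297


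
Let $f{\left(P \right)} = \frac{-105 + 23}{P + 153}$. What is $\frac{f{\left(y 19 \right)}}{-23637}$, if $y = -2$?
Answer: $\frac{82}{2718255} \approx 3.0166 \cdot 10^{-5}$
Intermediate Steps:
$f{\left(P \right)} = - \frac{82}{153 + P}$
$\frac{f{\left(y 19 \right)}}{-23637} = \frac{\left(-82\right) \frac{1}{153 - 38}}{-23637} = - \frac{82}{153 - 38} \left(- \frac{1}{23637}\right) = - \frac{82}{115} \left(- \frac{1}{23637}\right) = \left(-82\right) \frac{1}{115} \left(- \frac{1}{23637}\right) = \left(- \frac{82}{115}\right) \left(- \frac{1}{23637}\right) = \frac{82}{2718255}$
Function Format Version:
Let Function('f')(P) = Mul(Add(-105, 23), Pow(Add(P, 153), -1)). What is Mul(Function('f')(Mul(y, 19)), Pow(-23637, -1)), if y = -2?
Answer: Rational(82, 2718255) ≈ 3.0166e-5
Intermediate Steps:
Function('f')(P) = Mul(-82, Pow(Add(153, P), -1))
Mul(Function('f')(Mul(y, 19)), Pow(-23637, -1)) = Mul(Mul(-82, Pow(Add(153, Mul(-2, 19)), -1)), Pow(-23637, -1)) = Mul(Mul(-82, Pow(Add(153, -38), -1)), Rational(-1, 23637)) = Mul(Mul(-82, Pow(115, -1)), Rational(-1, 23637)) = Mul(Mul(-82, Rational(1, 115)), Rational(-1, 23637)) = Mul(Rational(-82, 115), Rational(-1, 23637)) = Rational(82, 2718255)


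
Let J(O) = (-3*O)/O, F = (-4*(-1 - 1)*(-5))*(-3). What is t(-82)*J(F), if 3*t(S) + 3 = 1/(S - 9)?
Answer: 274/91 ≈ 3.0110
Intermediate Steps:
t(S) = -1 + 1/(3*(-9 + S)) (t(S) = -1 + 1/(3*(S - 9)) = -1 + 1/(3*(-9 + S)))
F = 120 (F = (-4*(-2)*(-5))*(-3) = (8*(-5))*(-3) = -40*(-3) = 120)
J(O) = -3
t(-82)*J(F) = ((28/3 - 1*(-82))/(-9 - 82))*(-3) = ((28/3 + 82)/(-91))*(-3) = -1/91*274/3*(-3) = -274/273*(-3) = 274/91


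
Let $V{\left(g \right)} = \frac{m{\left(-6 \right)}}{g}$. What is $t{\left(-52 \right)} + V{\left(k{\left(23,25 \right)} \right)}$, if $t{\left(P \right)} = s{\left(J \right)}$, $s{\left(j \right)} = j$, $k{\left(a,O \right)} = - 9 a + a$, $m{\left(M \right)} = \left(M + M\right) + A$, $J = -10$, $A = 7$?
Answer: $- \frac{1835}{184} \approx -9.9728$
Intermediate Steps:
$m{\left(M \right)} = 7 + 2 M$ ($m{\left(M \right)} = \left(M + M\right) + 7 = 2 M + 7 = 7 + 2 M$)
$k{\left(a,O \right)} = - 8 a$
$t{\left(P \right)} = -10$
$V{\left(g \right)} = - \frac{5}{g}$ ($V{\left(g \right)} = \frac{7 + 2 \left(-6\right)}{g} = \frac{7 - 12}{g} = - \frac{5}{g}$)
$t{\left(-52 \right)} + V{\left(k{\left(23,25 \right)} \right)} = -10 - \frac{5}{\left(-8\right) 23} = -10 - \frac{5}{-184} = -10 - - \frac{5}{184} = -10 + \frac{5}{184} = - \frac{1835}{184}$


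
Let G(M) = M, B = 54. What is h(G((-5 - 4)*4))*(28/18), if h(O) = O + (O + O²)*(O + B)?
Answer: 35224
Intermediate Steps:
h(O) = O + (54 + O)*(O + O²) (h(O) = O + (O + O²)*(O + 54) = O + (O + O²)*(54 + O) = O + (54 + O)*(O + O²))
h(G((-5 - 4)*4))*(28/18) = (((-5 - 4)*4)*(55 + ((-5 - 4)*4)² + 55*((-5 - 4)*4)))*(28/18) = ((-9*4)*(55 + (-9*4)² + 55*(-9*4)))*(28*(1/18)) = -36*(55 + (-36)² + 55*(-36))*(14/9) = -36*(55 + 1296 - 1980)*(14/9) = -36*(-629)*(14/9) = 22644*(14/9) = 35224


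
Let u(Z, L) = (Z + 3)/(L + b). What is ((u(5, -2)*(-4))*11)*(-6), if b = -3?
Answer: -2112/5 ≈ -422.40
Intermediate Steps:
u(Z, L) = (3 + Z)/(-3 + L) (u(Z, L) = (Z + 3)/(L - 3) = (3 + Z)/(-3 + L))
((u(5, -2)*(-4))*11)*(-6) = ((((3 + 5)/(-3 - 2))*(-4))*11)*(-6) = (((8/(-5))*(-4))*11)*(-6) = ((-⅕*8*(-4))*11)*(-6) = (-8/5*(-4)*11)*(-6) = ((32/5)*11)*(-6) = (352/5)*(-6) = -2112/5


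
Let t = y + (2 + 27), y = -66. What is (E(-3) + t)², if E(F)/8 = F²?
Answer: 1225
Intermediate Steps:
E(F) = 8*F²
t = -37 (t = -66 + (2 + 27) = -66 + 29 = -37)
(E(-3) + t)² = (8*(-3)² - 37)² = (8*9 - 37)² = (72 - 37)² = 35² = 1225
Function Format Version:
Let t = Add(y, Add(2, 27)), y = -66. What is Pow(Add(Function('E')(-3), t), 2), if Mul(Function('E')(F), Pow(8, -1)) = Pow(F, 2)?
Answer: 1225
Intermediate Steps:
Function('E')(F) = Mul(8, Pow(F, 2))
t = -37 (t = Add(-66, Add(2, 27)) = Add(-66, 29) = -37)
Pow(Add(Function('E')(-3), t), 2) = Pow(Add(Mul(8, Pow(-3, 2)), -37), 2) = Pow(Add(Mul(8, 9), -37), 2) = Pow(Add(72, -37), 2) = Pow(35, 2) = 1225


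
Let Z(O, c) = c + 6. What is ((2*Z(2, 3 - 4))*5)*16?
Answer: 800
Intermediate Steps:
Z(O, c) = 6 + c
((2*Z(2, 3 - 4))*5)*16 = ((2*(6 + (3 - 4)))*5)*16 = ((2*(6 - 1))*5)*16 = ((2*5)*5)*16 = (10*5)*16 = 50*16 = 800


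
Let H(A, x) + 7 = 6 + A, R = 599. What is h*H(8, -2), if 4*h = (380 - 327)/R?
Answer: 371/2396 ≈ 0.15484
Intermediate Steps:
H(A, x) = -1 + A (H(A, x) = -7 + (6 + A) = -1 + A)
h = 53/2396 (h = ((380 - 327)/599)/4 = (53*(1/599))/4 = (¼)*(53/599) = 53/2396 ≈ 0.022120)
h*H(8, -2) = 53*(-1 + 8)/2396 = (53/2396)*7 = 371/2396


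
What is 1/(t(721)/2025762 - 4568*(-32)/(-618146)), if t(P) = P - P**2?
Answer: -104351389771/51417478136 ≈ -2.0295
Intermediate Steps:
1/(t(721)/2025762 - 4568*(-32)/(-618146)) = 1/((721*(1 - 1*721))/2025762 - 4568*(-32)/(-618146)) = 1/((721*(1 - 721))*(1/2025762) + 146176*(-1/618146)) = 1/((721*(-720))*(1/2025762) - 73088/309073) = 1/(-519120*1/2025762 - 73088/309073) = 1/(-86520/337627 - 73088/309073) = 1/(-51417478136/104351389771) = -104351389771/51417478136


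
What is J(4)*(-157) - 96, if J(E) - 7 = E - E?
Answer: -1195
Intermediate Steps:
J(E) = 7 (J(E) = 7 + (E - E) = 7 + 0 = 7)
J(4)*(-157) - 96 = 7*(-157) - 96 = -1099 - 96 = -1195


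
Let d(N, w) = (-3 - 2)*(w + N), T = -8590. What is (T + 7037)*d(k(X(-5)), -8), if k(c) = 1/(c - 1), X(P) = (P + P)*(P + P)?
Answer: -6142115/99 ≈ -62042.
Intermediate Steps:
X(P) = 4*P² (X(P) = (2*P)*(2*P) = 4*P²)
k(c) = 1/(-1 + c)
d(N, w) = -5*N - 5*w (d(N, w) = -5*(N + w) = -5*N - 5*w)
(T + 7037)*d(k(X(-5)), -8) = (-8590 + 7037)*(-5/(-1 + 4*(-5)²) - 5*(-8)) = -1553*(-5/(-1 + 4*25) + 40) = -1553*(-5/(-1 + 100) + 40) = -1553*(-5/99 + 40) = -1553*3955/99 = -6142115/99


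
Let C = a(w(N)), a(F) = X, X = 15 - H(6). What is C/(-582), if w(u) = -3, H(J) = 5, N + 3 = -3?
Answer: -5/291 ≈ -0.017182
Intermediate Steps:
N = -6 (N = -3 - 3 = -6)
X = 10 (X = 15 - 1*5 = 15 - 5 = 10)
a(F) = 10
C = 10
C/(-582) = 10/(-582) = 10*(-1/582) = -5/291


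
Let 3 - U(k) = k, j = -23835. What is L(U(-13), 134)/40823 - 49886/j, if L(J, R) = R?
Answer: 2039690068/973016205 ≈ 2.0963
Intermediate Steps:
U(k) = 3 - k
L(U(-13), 134)/40823 - 49886/j = 134/40823 - 49886/(-23835) = 134*(1/40823) - 49886*(-1/23835) = 134/40823 + 49886/23835 = 2039690068/973016205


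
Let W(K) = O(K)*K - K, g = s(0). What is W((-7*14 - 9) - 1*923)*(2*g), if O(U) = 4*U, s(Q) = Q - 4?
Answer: -33957040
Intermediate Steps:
s(Q) = -4 + Q
g = -4 (g = -4 + 0 = -4)
W(K) = -K + 4*K² (W(K) = (4*K)*K - K = 4*K² - K = -K + 4*K²)
W((-7*14 - 9) - 1*923)*(2*g) = (((-7*14 - 9) - 1*923)*(-1 + 4*((-7*14 - 9) - 1*923)))*(2*(-4)) = (((-98 - 9) - 923)*(-1 + 4*((-98 - 9) - 923)))*(-8) = ((-107 - 923)*(-1 + 4*(-107 - 923)))*(-8) = -1030*(-1 + 4*(-1030))*(-8) = -1030*(-1 - 4120)*(-8) = -1030*(-4121)*(-8) = 4244630*(-8) = -33957040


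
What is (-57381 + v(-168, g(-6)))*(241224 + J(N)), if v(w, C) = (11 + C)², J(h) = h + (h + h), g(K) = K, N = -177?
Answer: -13805187708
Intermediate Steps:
J(h) = 3*h (J(h) = h + 2*h = 3*h)
(-57381 + v(-168, g(-6)))*(241224 + J(N)) = (-57381 + (11 - 6)²)*(241224 + 3*(-177)) = (-57381 + 5²)*(241224 - 531) = (-57381 + 25)*240693 = -57356*240693 = -13805187708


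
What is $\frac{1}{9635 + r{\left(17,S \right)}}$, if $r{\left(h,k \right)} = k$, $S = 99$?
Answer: $\frac{1}{9734} \approx 0.00010273$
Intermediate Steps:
$\frac{1}{9635 + r{\left(17,S \right)}} = \frac{1}{9635 + 99} = \frac{1}{9734}$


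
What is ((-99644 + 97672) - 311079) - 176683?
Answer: -489734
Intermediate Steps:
((-99644 + 97672) - 311079) - 176683 = (-1972 - 311079) - 176683 = -313051 - 176683 = -489734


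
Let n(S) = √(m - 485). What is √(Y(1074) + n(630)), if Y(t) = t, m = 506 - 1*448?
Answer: √(1074 + I*√427) ≈ 32.773 + 0.3153*I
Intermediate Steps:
m = 58 (m = 506 - 448 = 58)
n(S) = I*√427 (n(S) = √(58 - 485) = √(-427) = I*√427)
√(Y(1074) + n(630)) = √(1074 + I*√427)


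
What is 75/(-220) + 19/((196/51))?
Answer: 2481/539 ≈ 4.6030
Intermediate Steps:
75/(-220) + 19/((196/51)) = 75*(-1/220) + 19/((196*(1/51))) = -15/44 + 19/(196/51) = -15/44 + 19*(51/196) = -15/44 + 969/196 = 2481/539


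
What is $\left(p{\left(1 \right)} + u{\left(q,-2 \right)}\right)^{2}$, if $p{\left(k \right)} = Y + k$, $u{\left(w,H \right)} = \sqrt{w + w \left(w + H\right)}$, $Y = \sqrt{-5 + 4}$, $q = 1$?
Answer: $2 i \approx 2.0 i$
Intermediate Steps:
$Y = i$ ($Y = \sqrt{-1} = i \approx 1.0 i$)
$u{\left(w,H \right)} = \sqrt{w + w \left(H + w\right)}$
$p{\left(k \right)} = i + k$
$\left(p{\left(1 \right)} + u{\left(q,-2 \right)}\right)^{2} = \left(\left(i + 1\right) + \sqrt{1 \left(1 - 2 + 1\right)}\right)^{2} = \left(\left(1 + i\right) + \sqrt{1 \cdot 0}\right)^{2} = \left(\left(1 + i\right) + \sqrt{0}\right)^{2} = \left(\left(1 + i\right) + 0\right)^{2} = \left(1 + i\right)^{2}$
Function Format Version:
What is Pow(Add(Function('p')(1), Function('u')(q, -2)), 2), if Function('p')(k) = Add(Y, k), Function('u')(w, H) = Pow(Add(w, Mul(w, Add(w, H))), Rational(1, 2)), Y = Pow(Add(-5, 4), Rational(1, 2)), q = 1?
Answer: Mul(2, I) ≈ Mul(2.0000, I)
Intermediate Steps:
Y = I (Y = Pow(-1, Rational(1, 2)) = I ≈ Mul(1.0000, I))
Function('u')(w, H) = Pow(Add(w, Mul(w, Add(H, w))), Rational(1, 2))
Function('p')(k) = Add(I, k)
Pow(Add(Function('p')(1), Function('u')(q, -2)), 2) = Pow(Add(Add(I, 1), Pow(Mul(1, Add(1, -2, 1)), Rational(1, 2))), 2) = Pow(Add(Add(1, I), Pow(Mul(1, 0), Rational(1, 2))), 2) = Pow(Add(Add(1, I), Pow(0, Rational(1, 2))), 2) = Pow(Add(Add(1, I), 0), 2) = Pow(Add(1, I), 2)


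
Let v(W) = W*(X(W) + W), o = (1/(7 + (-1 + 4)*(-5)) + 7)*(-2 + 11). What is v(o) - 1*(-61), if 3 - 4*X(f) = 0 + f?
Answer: 762571/256 ≈ 2978.8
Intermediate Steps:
X(f) = ¾ - f/4 (X(f) = ¾ - (0 + f)/4 = ¾ - f/4)
o = 495/8 (o = (1/(7 + 3*(-5)) + 7)*9 = (1/(7 - 15) + 7)*9 = (1/(-8) + 7)*9 = (-⅛ + 7)*9 = (55/8)*9 = 495/8 ≈ 61.875)
v(W) = W*(¾ + 3*W/4) (v(W) = W*((¾ - W/4) + W) = W*(¾ + 3*W/4))
v(o) - 1*(-61) = (¾)*(495/8)*(1 + 495/8) - 1*(-61) = (¾)*(495/8)*(503/8) + 61 = 746955/256 + 61 = 762571/256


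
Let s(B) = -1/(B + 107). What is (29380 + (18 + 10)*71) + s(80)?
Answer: 5865815/187 ≈ 31368.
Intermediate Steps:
s(B) = -1/(107 + B)
(29380 + (18 + 10)*71) + s(80) = (29380 + (18 + 10)*71) - 1/(107 + 80) = (29380 + 28*71) - 1/187 = (29380 + 1988) - 1*1/187 = 31368 - 1/187 = 5865815/187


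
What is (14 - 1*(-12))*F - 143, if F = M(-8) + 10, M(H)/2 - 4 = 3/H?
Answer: 611/2 ≈ 305.50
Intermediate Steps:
M(H) = 8 + 6/H (M(H) = 8 + 2*(3/H) = 8 + 6/H)
F = 69/4 (F = (8 + 6/(-8)) + 10 = (8 + 6*(-⅛)) + 10 = (8 - ¾) + 10 = 29/4 + 10 = 69/4 ≈ 17.250)
(14 - 1*(-12))*F - 143 = (14 - 1*(-12))*(69/4) - 143 = (14 + 12)*(69/4) - 143 = 26*(69/4) - 143 = 897/2 - 143 = 611/2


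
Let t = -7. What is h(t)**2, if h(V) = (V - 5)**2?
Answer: 20736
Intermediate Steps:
h(V) = (-5 + V)**2
h(t)**2 = ((-5 - 7)**2)**2 = ((-12)**2)**2 = 144**2 = 20736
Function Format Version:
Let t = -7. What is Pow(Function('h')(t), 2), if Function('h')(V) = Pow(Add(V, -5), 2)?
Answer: 20736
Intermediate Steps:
Function('h')(V) = Pow(Add(-5, V), 2)
Pow(Function('h')(t), 2) = Pow(Pow(Add(-5, -7), 2), 2) = Pow(Pow(-12, 2), 2) = Pow(144, 2) = 20736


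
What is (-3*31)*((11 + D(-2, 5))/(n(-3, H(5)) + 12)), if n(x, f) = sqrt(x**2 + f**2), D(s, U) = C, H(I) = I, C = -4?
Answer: -3906/55 + 651*sqrt(34)/110 ≈ -36.510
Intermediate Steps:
D(s, U) = -4
n(x, f) = sqrt(f**2 + x**2)
(-3*31)*((11 + D(-2, 5))/(n(-3, H(5)) + 12)) = (-3*31)*((11 - 4)/(sqrt(5**2 + (-3)**2) + 12)) = -651/(sqrt(25 + 9) + 12) = -651/(sqrt(34) + 12) = -651/(12 + sqrt(34))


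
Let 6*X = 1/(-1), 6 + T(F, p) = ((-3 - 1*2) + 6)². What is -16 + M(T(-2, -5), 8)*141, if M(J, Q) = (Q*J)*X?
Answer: 924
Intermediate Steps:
T(F, p) = -5 (T(F, p) = -6 + ((-3 - 1*2) + 6)² = -6 + ((-3 - 2) + 6)² = -6 + (-5 + 6)² = -6 + 1² = -6 + 1 = -5)
X = -⅙ (X = (⅙)/(-1) = (⅙)*(-1) = -⅙ ≈ -0.16667)
M(J, Q) = -J*Q/6 (M(J, Q) = (Q*J)*(-⅙) = (J*Q)*(-⅙) = -J*Q/6)
-16 + M(T(-2, -5), 8)*141 = -16 - ⅙*(-5)*8*141 = -16 + (20/3)*141 = -16 + 940 = 924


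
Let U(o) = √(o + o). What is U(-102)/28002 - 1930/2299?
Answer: -1930/2299 + I*√51/14001 ≈ -0.8395 + 0.00051007*I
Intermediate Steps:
U(o) = √2*√o (U(o) = √(2*o) = √2*√o)
U(-102)/28002 - 1930/2299 = (√2*√(-102))/28002 - 1930/2299 = (√2*(I*√102))*(1/28002) - 1930*1/2299 = (2*I*√51)*(1/28002) - 1930/2299 = I*√51/14001 - 1930/2299 = -1930/2299 + I*√51/14001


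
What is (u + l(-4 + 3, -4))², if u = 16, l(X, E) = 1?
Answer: 289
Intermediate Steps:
(u + l(-4 + 3, -4))² = (16 + 1)² = 17² = 289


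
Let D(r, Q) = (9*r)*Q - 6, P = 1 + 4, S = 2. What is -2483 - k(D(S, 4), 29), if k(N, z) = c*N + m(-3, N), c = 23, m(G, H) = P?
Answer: -4006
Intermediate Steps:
P = 5
m(G, H) = 5
D(r, Q) = -6 + 9*Q*r (D(r, Q) = 9*Q*r - 6 = -6 + 9*Q*r)
k(N, z) = 5 + 23*N (k(N, z) = 23*N + 5 = 5 + 23*N)
-2483 - k(D(S, 4), 29) = -2483 - (5 + 23*(-6 + 9*4*2)) = -2483 - (5 + 23*(-6 + 72)) = -2483 - (5 + 23*66) = -2483 - (5 + 1518) = -2483 - 1*1523 = -2483 - 1523 = -4006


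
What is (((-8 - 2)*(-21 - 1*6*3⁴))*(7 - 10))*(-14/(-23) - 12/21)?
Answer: -91260/161 ≈ -566.83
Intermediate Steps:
(((-8 - 2)*(-21 - 1*6*3⁴))*(7 - 10))*(-14/(-23) - 12/21) = (-10*(-21 - 6*81)*(-3))*(-14*(-1/23) - 12*1/21) = (-10*(-21 - 486)*(-3))*(14/23 - 4/7) = (-10*(-507)*(-3))*(6/161) = (5070*(-3))*(6/161) = -15210*6/161 = -91260/161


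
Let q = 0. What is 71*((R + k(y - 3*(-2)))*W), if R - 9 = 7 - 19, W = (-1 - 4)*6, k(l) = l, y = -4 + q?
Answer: 2130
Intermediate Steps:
y = -4 (y = -4 + 0 = -4)
W = -30 (W = -5*6 = -30)
R = -3 (R = 9 + (7 - 19) = 9 - 12 = -3)
71*((R + k(y - 3*(-2)))*W) = 71*((-3 + (-4 - 3*(-2)))*(-30)) = 71*((-3 + (-4 + 6))*(-30)) = 71*((-3 + 2)*(-30)) = 71*(-1*(-30)) = 71*30 = 2130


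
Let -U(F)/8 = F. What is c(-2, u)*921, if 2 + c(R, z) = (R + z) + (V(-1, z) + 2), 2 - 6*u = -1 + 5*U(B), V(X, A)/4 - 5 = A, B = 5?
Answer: 344761/2 ≈ 1.7238e+5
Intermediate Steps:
U(F) = -8*F
V(X, A) = 20 + 4*A
u = 203/6 (u = ⅓ - (-1 + 5*(-8*5))/6 = ⅓ - (-1 + 5*(-40))/6 = ⅓ - (-1 - 200)/6 = ⅓ - ⅙*(-201) = ⅓ + 67/2 = 203/6 ≈ 33.833)
c(R, z) = 20 + R + 5*z (c(R, z) = -2 + ((R + z) + ((20 + 4*z) + 2)) = -2 + ((R + z) + (22 + 4*z)) = -2 + (22 + R + 5*z) = 20 + R + 5*z)
c(-2, u)*921 = (20 - 2 + 5*(203/6))*921 = (20 - 2 + 1015/6)*921 = (1123/6)*921 = 344761/2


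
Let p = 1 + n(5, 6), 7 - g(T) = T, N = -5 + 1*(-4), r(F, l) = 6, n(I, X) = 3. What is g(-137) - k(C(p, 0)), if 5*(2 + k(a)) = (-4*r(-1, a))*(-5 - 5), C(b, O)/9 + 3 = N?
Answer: 98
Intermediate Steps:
N = -9 (N = -5 - 4 = -9)
g(T) = 7 - T
p = 4 (p = 1 + 3 = 4)
C(b, O) = -108 (C(b, O) = -27 + 9*(-9) = -27 - 81 = -108)
k(a) = 46 (k(a) = -2 + ((-4*6)*(-5 - 5))/5 = -2 + (-24*(-10))/5 = -2 + (⅕)*240 = -2 + 48 = 46)
g(-137) - k(C(p, 0)) = (7 - 1*(-137)) - 1*46 = (7 + 137) - 46 = 144 - 46 = 98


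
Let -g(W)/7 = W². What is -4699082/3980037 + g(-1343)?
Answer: -50250132984173/3980037 ≈ -1.2626e+7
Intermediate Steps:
g(W) = -7*W²
-4699082/3980037 + g(-1343) = -4699082/3980037 - 7*(-1343)² = -4699082*1/3980037 - 7*1803649 = -4699082/3980037 - 12625543 = -50250132984173/3980037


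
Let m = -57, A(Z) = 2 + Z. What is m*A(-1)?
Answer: -57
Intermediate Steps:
m*A(-1) = -57*(2 - 1) = -57*1 = -57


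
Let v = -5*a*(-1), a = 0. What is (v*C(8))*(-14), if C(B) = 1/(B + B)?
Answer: 0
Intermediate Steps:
C(B) = 1/(2*B)
v = 0 (v = -5*0*(-1) = 0*(-1) = 0)
(v*C(8))*(-14) = (0*((1/2)/8))*(-14) = (0*((1/2)*(1/8)))*(-14) = (0*(1/16))*(-14) = 0*(-14) = 0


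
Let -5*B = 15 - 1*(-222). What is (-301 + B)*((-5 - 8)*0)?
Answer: 0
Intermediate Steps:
B = -237/5 (B = -(15 - 1*(-222))/5 = -(15 + 222)/5 = -⅕*237 = -237/5 ≈ -47.400)
(-301 + B)*((-5 - 8)*0) = (-301 - 237/5)*((-5 - 8)*0) = -(-22646)*0/5 = -1742/5*0 = 0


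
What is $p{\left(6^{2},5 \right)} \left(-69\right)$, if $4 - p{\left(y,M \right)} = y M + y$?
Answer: $14628$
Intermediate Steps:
$p{\left(y,M \right)} = 4 - y - M y$ ($p{\left(y,M \right)} = 4 - \left(y M + y\right) = 4 - \left(M y + y\right) = 4 - \left(y + M y\right) = 4 - y - M y$)
$p{\left(6^{2},5 \right)} \left(-69\right) = \left(4 - 6^{2} - 5 \cdot 6^{2}\right) \left(-69\right) = \left(4 - 36 - 5 \cdot 36\right) \left(-69\right) = \left(4 - 36 - 180\right) \left(-69\right) = \left(-212\right) \left(-69\right) = 14628$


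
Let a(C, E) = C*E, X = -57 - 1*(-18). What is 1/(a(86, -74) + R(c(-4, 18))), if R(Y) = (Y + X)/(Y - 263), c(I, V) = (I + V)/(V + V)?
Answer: -4727/30081933 ≈ -0.00015714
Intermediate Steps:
c(I, V) = (I + V)/(2*V) (c(I, V) = (I + V)/((2*V)) = (I + V)*(1/(2*V)) = (I + V)/(2*V))
X = -39 (X = -57 + 18 = -39)
R(Y) = (-39 + Y)/(-263 + Y) (R(Y) = (Y - 39)/(Y - 263) = (-39 + Y)/(-263 + Y))
1/(a(86, -74) + R(c(-4, 18))) = 1/(86*(-74) + (-39 + (½)*(-4 + 18)/18)/(-263 + (½)*(-4 + 18)/18)) = 1/(-6364 + (-39 + (½)*(1/18)*14)/(-263 + (½)*(1/18)*14)) = 1/(-6364 + (-39 + 7/18)/(-263 + 7/18)) = 1/(-6364 - 695/18/(-4727/18)) = 1/(-6364 - 18/4727*(-695/18)) = 1/(-6364 + 695/4727) = 1/(-30081933/4727) = -4727/30081933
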